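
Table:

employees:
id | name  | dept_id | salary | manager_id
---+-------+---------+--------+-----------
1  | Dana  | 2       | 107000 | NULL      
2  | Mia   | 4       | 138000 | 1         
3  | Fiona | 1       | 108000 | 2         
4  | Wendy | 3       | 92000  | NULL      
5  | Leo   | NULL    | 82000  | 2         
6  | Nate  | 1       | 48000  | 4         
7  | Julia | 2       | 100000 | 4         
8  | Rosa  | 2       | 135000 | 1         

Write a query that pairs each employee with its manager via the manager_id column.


This is a self-join: employees is joined to a second copy of itself, matching each row's manager_id to another row's id. Use LEFT JOIN so rows with manager_id=NULL are kept.
  - employee 1 (Dana): manager_id=NULL -> NULL
  - employee 2 (Mia): manager_id=1 -> Dana
  - employee 3 (Fiona): manager_id=2 -> Mia
  - employee 4 (Wendy): manager_id=NULL -> NULL
  - employee 5 (Leo): manager_id=2 -> Mia
  - employee 6 (Nate): manager_id=4 -> Wendy
  - employee 7 (Julia): manager_id=4 -> Wendy
  - employee 8 (Rosa): manager_id=1 -> Dana

SQL:
SELECT a.name AS item, b.name AS manager
FROM employees a
LEFT JOIN employees b ON a.manager_id = b.id

Result:
item  | manager
------+--------
Dana  | NULL   
Mia   | Dana   
Fiona | Mia    
Wendy | NULL   
Leo   | Mia    
Nate  | Wendy  
Julia | Wendy  
Rosa  | Dana   


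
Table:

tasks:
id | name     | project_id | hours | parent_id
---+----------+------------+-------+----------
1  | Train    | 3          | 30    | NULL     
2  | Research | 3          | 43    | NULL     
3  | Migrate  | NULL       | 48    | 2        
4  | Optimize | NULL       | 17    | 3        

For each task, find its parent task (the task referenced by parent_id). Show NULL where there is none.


This is a self-join: tasks is joined to a second copy of itself, matching each row's parent_id to another row's id. Use LEFT JOIN so rows with parent_id=NULL are kept.
  - task 1 (Train): parent_id=NULL -> NULL
  - task 2 (Research): parent_id=NULL -> NULL
  - task 3 (Migrate): parent_id=2 -> Research
  - task 4 (Optimize): parent_id=3 -> Migrate

SQL:
SELECT a.name AS item, b.name AS parent
FROM tasks a
LEFT JOIN tasks b ON a.parent_id = b.id

Result:
item     | parent  
---------+---------
Train    | NULL    
Research | NULL    
Migrate  | Research
Optimize | Migrate 


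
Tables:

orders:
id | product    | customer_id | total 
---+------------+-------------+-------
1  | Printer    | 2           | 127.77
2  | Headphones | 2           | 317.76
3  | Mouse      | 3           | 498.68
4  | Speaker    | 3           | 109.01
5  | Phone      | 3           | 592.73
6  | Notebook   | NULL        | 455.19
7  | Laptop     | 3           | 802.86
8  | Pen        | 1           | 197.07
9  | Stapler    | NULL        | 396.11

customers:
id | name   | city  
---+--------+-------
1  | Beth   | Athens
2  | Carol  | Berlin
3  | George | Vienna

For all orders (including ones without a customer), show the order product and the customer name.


LEFT JOIN keeps every row from orders (the left table); where customer_id has no match in customers, the customer columns become NULL. Walk through each order:
  - order 1 (Printer): customer_id=2 -> matches Carol
  - order 2 (Headphones): customer_id=2 -> matches Carol
  - order 3 (Mouse): customer_id=3 -> matches George
  - order 4 (Speaker): customer_id=3 -> matches George
  - order 5 (Phone): customer_id=3 -> matches George
  - order 6 (Notebook): customer_id=NULL, no match -> kept with NULL
  - order 7 (Laptop): customer_id=3 -> matches George
  - order 8 (Pen): customer_id=1 -> matches Beth
  - order 9 (Stapler): customer_id=NULL, no match -> kept with NULL
All 9 rows appear; 2 have NULL customer.

SQL:
SELECT a.product, b.name AS customer
FROM orders a
LEFT JOIN customers b ON a.customer_id = b.id

Result:
product    | customer
-----------+---------
Printer    | Carol   
Headphones | Carol   
Mouse      | George  
Speaker    | George  
Phone      | George  
Notebook   | NULL    
Laptop     | George  
Pen        | Beth    
Stapler    | NULL    


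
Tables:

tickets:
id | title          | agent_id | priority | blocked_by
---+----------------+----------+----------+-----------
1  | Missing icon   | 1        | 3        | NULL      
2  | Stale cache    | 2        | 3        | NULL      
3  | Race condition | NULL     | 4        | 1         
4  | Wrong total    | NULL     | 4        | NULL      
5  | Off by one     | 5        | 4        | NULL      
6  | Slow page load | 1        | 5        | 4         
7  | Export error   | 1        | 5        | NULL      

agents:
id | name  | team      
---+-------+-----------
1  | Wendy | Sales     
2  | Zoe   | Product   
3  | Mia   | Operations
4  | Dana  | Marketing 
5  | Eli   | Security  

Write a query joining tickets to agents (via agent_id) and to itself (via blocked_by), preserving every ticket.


Two LEFT JOINs from the same base table tickets: one to agents via agent_id, one to tickets itself via blocked_by. Both are LEFT so every ticket is preserved.
Match against agents:
  - ticket 1 (Missing icon): agent_id=1 -> matches Wendy
  - ticket 2 (Stale cache): agent_id=2 -> matches Zoe
  - ticket 3 (Race condition): agent_id=NULL, no match -> kept with NULL
  - ticket 4 (Wrong total): agent_id=NULL, no match -> kept with NULL
  - ticket 5 (Off by one): agent_id=5 -> matches Eli
  - ticket 6 (Slow page load): agent_id=1 -> matches Wendy
  - ticket 7 (Export error): agent_id=1 -> matches Wendy
Match against tickets (self):
  - ticket 1 (Missing icon): blocked_by=NULL -> NULL
  - ticket 2 (Stale cache): blocked_by=NULL -> NULL
  - ticket 3 (Race condition): blocked_by=1 -> Missing icon
  - ticket 4 (Wrong total): blocked_by=NULL -> NULL
  - ticket 5 (Off by one): blocked_by=NULL -> NULL
  - ticket 6 (Slow page load): blocked_by=4 -> Wrong total
  - ticket 7 (Export error): blocked_by=NULL -> NULL

SQL:
SELECT a.title, b.name AS agent, c.title AS blocked_by
FROM tickets a
LEFT JOIN agents b ON a.agent_id = b.id
LEFT JOIN tickets c ON a.blocked_by = c.id

Result:
title          | agent | blocked_by  
---------------+-------+-------------
Missing icon   | Wendy | NULL        
Stale cache    | Zoe   | NULL        
Race condition | NULL  | Missing icon
Wrong total    | NULL  | NULL        
Off by one     | Eli   | NULL        
Slow page load | Wendy | Wrong total 
Export error   | Wendy | NULL        


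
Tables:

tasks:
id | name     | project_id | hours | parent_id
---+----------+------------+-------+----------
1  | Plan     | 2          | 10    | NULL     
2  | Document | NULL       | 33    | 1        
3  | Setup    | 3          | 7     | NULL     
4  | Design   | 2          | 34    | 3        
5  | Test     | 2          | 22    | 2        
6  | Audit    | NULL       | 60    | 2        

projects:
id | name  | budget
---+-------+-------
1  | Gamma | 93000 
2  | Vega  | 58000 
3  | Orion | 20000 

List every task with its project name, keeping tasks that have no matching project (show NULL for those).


LEFT JOIN keeps every row from tasks (the left table); where project_id has no match in projects, the project columns become NULL. Walk through each task:
  - task 1 (Plan): project_id=2 -> matches Vega
  - task 2 (Document): project_id=NULL, no match -> kept with NULL
  - task 3 (Setup): project_id=3 -> matches Orion
  - task 4 (Design): project_id=2 -> matches Vega
  - task 5 (Test): project_id=2 -> matches Vega
  - task 6 (Audit): project_id=NULL, no match -> kept with NULL
All 6 rows appear; 2 have NULL project.

SQL:
SELECT a.name, b.name AS project
FROM tasks a
LEFT JOIN projects b ON a.project_id = b.id

Result:
name     | project
---------+--------
Plan     | Vega   
Document | NULL   
Setup    | Orion  
Design   | Vega   
Test     | Vega   
Audit    | NULL   


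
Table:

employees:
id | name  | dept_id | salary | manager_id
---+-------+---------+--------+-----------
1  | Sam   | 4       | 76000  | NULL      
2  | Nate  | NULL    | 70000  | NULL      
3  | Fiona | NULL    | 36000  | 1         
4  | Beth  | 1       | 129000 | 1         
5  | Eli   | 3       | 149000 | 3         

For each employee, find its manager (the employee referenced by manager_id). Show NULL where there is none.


This is a self-join: employees is joined to a second copy of itself, matching each row's manager_id to another row's id. Use LEFT JOIN so rows with manager_id=NULL are kept.
  - employee 1 (Sam): manager_id=NULL -> NULL
  - employee 2 (Nate): manager_id=NULL -> NULL
  - employee 3 (Fiona): manager_id=1 -> Sam
  - employee 4 (Beth): manager_id=1 -> Sam
  - employee 5 (Eli): manager_id=3 -> Fiona

SQL:
SELECT a.name AS item, b.name AS manager
FROM employees a
LEFT JOIN employees b ON a.manager_id = b.id

Result:
item  | manager
------+--------
Sam   | NULL   
Nate  | NULL   
Fiona | Sam    
Beth  | Sam    
Eli   | Fiona  


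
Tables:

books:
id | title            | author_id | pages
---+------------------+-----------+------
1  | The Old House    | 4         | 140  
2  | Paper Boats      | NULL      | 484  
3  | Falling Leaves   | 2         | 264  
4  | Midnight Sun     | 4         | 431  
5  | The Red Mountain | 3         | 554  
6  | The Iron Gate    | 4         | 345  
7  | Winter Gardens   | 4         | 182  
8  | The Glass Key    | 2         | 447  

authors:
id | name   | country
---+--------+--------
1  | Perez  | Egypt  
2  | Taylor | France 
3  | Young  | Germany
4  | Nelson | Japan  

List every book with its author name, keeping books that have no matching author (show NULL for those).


LEFT JOIN keeps every row from books (the left table); where author_id has no match in authors, the author columns become NULL. Walk through each book:
  - book 1 (The Old House): author_id=4 -> matches Nelson
  - book 2 (Paper Boats): author_id=NULL, no match -> kept with NULL
  - book 3 (Falling Leaves): author_id=2 -> matches Taylor
  - book 4 (Midnight Sun): author_id=4 -> matches Nelson
  - book 5 (The Red Mountain): author_id=3 -> matches Young
  - book 6 (The Iron Gate): author_id=4 -> matches Nelson
  - book 7 (Winter Gardens): author_id=4 -> matches Nelson
  - book 8 (The Glass Key): author_id=2 -> matches Taylor
All 8 rows appear; 1 has NULL author.

SQL:
SELECT a.title, b.name AS author
FROM books a
LEFT JOIN authors b ON a.author_id = b.id

Result:
title            | author
-----------------+-------
The Old House    | Nelson
Paper Boats      | NULL  
Falling Leaves   | Taylor
Midnight Sun     | Nelson
The Red Mountain | Young 
The Iron Gate    | Nelson
Winter Gardens   | Nelson
The Glass Key    | Taylor


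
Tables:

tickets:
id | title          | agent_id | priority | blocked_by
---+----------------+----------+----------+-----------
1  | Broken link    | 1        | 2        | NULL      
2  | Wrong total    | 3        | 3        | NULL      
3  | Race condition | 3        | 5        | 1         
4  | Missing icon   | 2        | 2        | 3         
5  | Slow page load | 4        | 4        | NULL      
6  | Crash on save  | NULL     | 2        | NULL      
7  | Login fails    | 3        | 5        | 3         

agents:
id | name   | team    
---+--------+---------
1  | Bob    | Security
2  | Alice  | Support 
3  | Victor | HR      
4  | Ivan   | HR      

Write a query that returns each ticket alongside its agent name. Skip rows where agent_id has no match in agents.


INNER JOIN keeps only tickets rows whose agent_id matches an id in agents. Walk through each ticket:
  - ticket 1 (Broken link): agent_id=1 -> matches Bob
  - ticket 2 (Wrong total): agent_id=3 -> matches Victor
  - ticket 3 (Race condition): agent_id=3 -> matches Victor
  - ticket 4 (Missing icon): agent_id=2 -> matches Alice
  - ticket 5 (Slow page load): agent_id=4 -> matches Ivan
  - ticket 6 (Crash on save): agent_id=NULL, no match -> dropped
  - ticket 7 (Login fails): agent_id=3 -> matches Victor
So 1 of 7 rows is dropped.

SQL:
SELECT a.title, b.name AS agent
FROM tickets a
INNER JOIN agents b ON a.agent_id = b.id

Result:
title          | agent 
---------------+-------
Broken link    | Bob   
Wrong total    | Victor
Race condition | Victor
Missing icon   | Alice 
Slow page load | Ivan  
Login fails    | Victor


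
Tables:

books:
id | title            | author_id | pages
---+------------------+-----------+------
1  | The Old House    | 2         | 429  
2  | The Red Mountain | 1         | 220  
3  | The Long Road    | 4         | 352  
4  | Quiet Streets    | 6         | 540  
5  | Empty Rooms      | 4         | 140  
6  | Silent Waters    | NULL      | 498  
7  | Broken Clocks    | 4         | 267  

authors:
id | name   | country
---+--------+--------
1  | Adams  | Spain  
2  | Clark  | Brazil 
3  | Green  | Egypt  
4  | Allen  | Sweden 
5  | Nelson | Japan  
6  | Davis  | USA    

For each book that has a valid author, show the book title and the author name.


INNER JOIN keeps only books rows whose author_id matches an id in authors. Walk through each book:
  - book 1 (The Old House): author_id=2 -> matches Clark
  - book 2 (The Red Mountain): author_id=1 -> matches Adams
  - book 3 (The Long Road): author_id=4 -> matches Allen
  - book 4 (Quiet Streets): author_id=6 -> matches Davis
  - book 5 (Empty Rooms): author_id=4 -> matches Allen
  - book 6 (Silent Waters): author_id=NULL, no match -> dropped
  - book 7 (Broken Clocks): author_id=4 -> matches Allen
So 1 of 7 rows is dropped.

SQL:
SELECT a.title, b.name AS author
FROM books a
INNER JOIN authors b ON a.author_id = b.id

Result:
title            | author
-----------------+-------
The Old House    | Clark 
The Red Mountain | Adams 
The Long Road    | Allen 
Quiet Streets    | Davis 
Empty Rooms      | Allen 
Broken Clocks    | Allen 


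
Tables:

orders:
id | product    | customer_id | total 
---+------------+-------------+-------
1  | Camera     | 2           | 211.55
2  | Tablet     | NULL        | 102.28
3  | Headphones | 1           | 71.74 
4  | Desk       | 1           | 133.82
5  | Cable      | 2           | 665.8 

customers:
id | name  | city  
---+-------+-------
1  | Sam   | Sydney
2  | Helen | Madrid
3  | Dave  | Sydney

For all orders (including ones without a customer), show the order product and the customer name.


LEFT JOIN keeps every row from orders (the left table); where customer_id has no match in customers, the customer columns become NULL. Walk through each order:
  - order 1 (Camera): customer_id=2 -> matches Helen
  - order 2 (Tablet): customer_id=NULL, no match -> kept with NULL
  - order 3 (Headphones): customer_id=1 -> matches Sam
  - order 4 (Desk): customer_id=1 -> matches Sam
  - order 5 (Cable): customer_id=2 -> matches Helen
All 5 rows appear; 1 has NULL customer.

SQL:
SELECT a.product, b.name AS customer
FROM orders a
LEFT JOIN customers b ON a.customer_id = b.id

Result:
product    | customer
-----------+---------
Camera     | Helen   
Tablet     | NULL    
Headphones | Sam     
Desk       | Sam     
Cable      | Helen   


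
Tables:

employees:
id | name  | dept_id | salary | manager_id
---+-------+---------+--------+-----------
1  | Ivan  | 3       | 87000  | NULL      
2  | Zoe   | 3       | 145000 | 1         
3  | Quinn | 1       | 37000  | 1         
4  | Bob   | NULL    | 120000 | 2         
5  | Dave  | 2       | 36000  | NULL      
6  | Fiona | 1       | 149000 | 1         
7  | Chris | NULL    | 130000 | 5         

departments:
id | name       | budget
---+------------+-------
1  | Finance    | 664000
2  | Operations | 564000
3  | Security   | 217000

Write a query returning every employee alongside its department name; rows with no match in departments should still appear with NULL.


LEFT JOIN keeps every row from employees (the left table); where dept_id has no match in departments, the department columns become NULL. Walk through each employee:
  - employee 1 (Ivan): dept_id=3 -> matches Security
  - employee 2 (Zoe): dept_id=3 -> matches Security
  - employee 3 (Quinn): dept_id=1 -> matches Finance
  - employee 4 (Bob): dept_id=NULL, no match -> kept with NULL
  - employee 5 (Dave): dept_id=2 -> matches Operations
  - employee 6 (Fiona): dept_id=1 -> matches Finance
  - employee 7 (Chris): dept_id=NULL, no match -> kept with NULL
All 7 rows appear; 2 have NULL department.

SQL:
SELECT a.name, b.name AS department
FROM employees a
LEFT JOIN departments b ON a.dept_id = b.id

Result:
name  | department
------+-----------
Ivan  | Security  
Zoe   | Security  
Quinn | Finance   
Bob   | NULL      
Dave  | Operations
Fiona | Finance   
Chris | NULL      


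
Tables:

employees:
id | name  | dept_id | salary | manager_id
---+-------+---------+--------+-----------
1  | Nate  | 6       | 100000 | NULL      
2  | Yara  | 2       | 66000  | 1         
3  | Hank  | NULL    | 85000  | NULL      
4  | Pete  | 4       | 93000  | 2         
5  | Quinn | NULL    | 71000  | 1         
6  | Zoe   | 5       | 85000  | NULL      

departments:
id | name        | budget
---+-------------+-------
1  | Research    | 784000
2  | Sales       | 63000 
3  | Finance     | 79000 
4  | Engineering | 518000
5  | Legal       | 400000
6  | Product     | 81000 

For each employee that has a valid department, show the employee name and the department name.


INNER JOIN keeps only employees rows whose dept_id matches an id in departments. Walk through each employee:
  - employee 1 (Nate): dept_id=6 -> matches Product
  - employee 2 (Yara): dept_id=2 -> matches Sales
  - employee 3 (Hank): dept_id=NULL, no match -> dropped
  - employee 4 (Pete): dept_id=4 -> matches Engineering
  - employee 5 (Quinn): dept_id=NULL, no match -> dropped
  - employee 6 (Zoe): dept_id=5 -> matches Legal
So 2 of 6 rows are dropped.

SQL:
SELECT a.name, b.name AS department
FROM employees a
INNER JOIN departments b ON a.dept_id = b.id

Result:
name | department 
-----+------------
Nate | Product    
Yara | Sales      
Pete | Engineering
Zoe  | Legal      


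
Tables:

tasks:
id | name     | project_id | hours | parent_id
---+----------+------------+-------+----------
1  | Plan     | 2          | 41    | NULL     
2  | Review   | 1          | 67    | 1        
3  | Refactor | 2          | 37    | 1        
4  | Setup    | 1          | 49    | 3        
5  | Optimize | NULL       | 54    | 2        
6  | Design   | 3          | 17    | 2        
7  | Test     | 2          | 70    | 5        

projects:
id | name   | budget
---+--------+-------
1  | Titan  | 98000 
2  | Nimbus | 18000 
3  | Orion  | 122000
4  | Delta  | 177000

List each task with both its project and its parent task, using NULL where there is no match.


Two LEFT JOINs from the same base table tasks: one to projects via project_id, one to tasks itself via parent_id. Both are LEFT so every task is preserved.
Match against projects:
  - task 1 (Plan): project_id=2 -> matches Nimbus
  - task 2 (Review): project_id=1 -> matches Titan
  - task 3 (Refactor): project_id=2 -> matches Nimbus
  - task 4 (Setup): project_id=1 -> matches Titan
  - task 5 (Optimize): project_id=NULL, no match -> kept with NULL
  - task 6 (Design): project_id=3 -> matches Orion
  - task 7 (Test): project_id=2 -> matches Nimbus
Match against tasks (self):
  - task 1 (Plan): parent_id=NULL -> NULL
  - task 2 (Review): parent_id=1 -> Plan
  - task 3 (Refactor): parent_id=1 -> Plan
  - task 4 (Setup): parent_id=3 -> Refactor
  - task 5 (Optimize): parent_id=2 -> Review
  - task 6 (Design): parent_id=2 -> Review
  - task 7 (Test): parent_id=5 -> Optimize

SQL:
SELECT a.name, b.name AS project, c.name AS parent
FROM tasks a
LEFT JOIN projects b ON a.project_id = b.id
LEFT JOIN tasks c ON a.parent_id = c.id

Result:
name     | project | parent  
---------+---------+---------
Plan     | Nimbus  | NULL    
Review   | Titan   | Plan    
Refactor | Nimbus  | Plan    
Setup    | Titan   | Refactor
Optimize | NULL    | Review  
Design   | Orion   | Review  
Test     | Nimbus  | Optimize


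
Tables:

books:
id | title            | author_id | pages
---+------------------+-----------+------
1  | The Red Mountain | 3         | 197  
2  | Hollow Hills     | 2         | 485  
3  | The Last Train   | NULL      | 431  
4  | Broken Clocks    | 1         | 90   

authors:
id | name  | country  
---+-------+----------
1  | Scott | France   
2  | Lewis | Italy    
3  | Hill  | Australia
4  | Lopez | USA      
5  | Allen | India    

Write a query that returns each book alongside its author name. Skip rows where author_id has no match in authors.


INNER JOIN keeps only books rows whose author_id matches an id in authors. Walk through each book:
  - book 1 (The Red Mountain): author_id=3 -> matches Hill
  - book 2 (Hollow Hills): author_id=2 -> matches Lewis
  - book 3 (The Last Train): author_id=NULL, no match -> dropped
  - book 4 (Broken Clocks): author_id=1 -> matches Scott
So 1 of 4 rows is dropped.

SQL:
SELECT a.title, b.name AS author
FROM books a
INNER JOIN authors b ON a.author_id = b.id

Result:
title            | author
-----------------+-------
The Red Mountain | Hill  
Hollow Hills     | Lewis 
Broken Clocks    | Scott 


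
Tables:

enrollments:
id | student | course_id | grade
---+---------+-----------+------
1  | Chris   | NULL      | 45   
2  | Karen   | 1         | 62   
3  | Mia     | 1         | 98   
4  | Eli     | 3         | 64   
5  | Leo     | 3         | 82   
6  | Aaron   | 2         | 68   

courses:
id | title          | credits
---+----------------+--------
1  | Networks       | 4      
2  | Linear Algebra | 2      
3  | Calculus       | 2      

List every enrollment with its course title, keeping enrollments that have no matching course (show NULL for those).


LEFT JOIN keeps every row from enrollments (the left table); where course_id has no match in courses, the course columns become NULL. Walk through each enrollment:
  - enrollment 1 (Chris): course_id=NULL, no match -> kept with NULL
  - enrollment 2 (Karen): course_id=1 -> matches Networks
  - enrollment 3 (Mia): course_id=1 -> matches Networks
  - enrollment 4 (Eli): course_id=3 -> matches Calculus
  - enrollment 5 (Leo): course_id=3 -> matches Calculus
  - enrollment 6 (Aaron): course_id=2 -> matches Linear Algebra
All 6 rows appear; 1 has NULL course.

SQL:
SELECT a.student, b.title AS course
FROM enrollments a
LEFT JOIN courses b ON a.course_id = b.id

Result:
student | course        
--------+---------------
Chris   | NULL          
Karen   | Networks      
Mia     | Networks      
Eli     | Calculus      
Leo     | Calculus      
Aaron   | Linear Algebra


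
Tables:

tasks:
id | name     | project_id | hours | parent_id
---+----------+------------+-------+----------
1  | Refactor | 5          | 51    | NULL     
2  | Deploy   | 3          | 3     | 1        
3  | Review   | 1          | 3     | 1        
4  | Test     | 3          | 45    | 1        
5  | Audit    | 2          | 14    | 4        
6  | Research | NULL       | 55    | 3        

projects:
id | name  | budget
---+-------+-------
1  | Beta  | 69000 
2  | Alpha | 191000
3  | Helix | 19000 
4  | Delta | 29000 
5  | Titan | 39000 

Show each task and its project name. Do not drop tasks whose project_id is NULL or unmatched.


LEFT JOIN keeps every row from tasks (the left table); where project_id has no match in projects, the project columns become NULL. Walk through each task:
  - task 1 (Refactor): project_id=5 -> matches Titan
  - task 2 (Deploy): project_id=3 -> matches Helix
  - task 3 (Review): project_id=1 -> matches Beta
  - task 4 (Test): project_id=3 -> matches Helix
  - task 5 (Audit): project_id=2 -> matches Alpha
  - task 6 (Research): project_id=NULL, no match -> kept with NULL
All 6 rows appear; 1 has NULL project.

SQL:
SELECT a.name, b.name AS project
FROM tasks a
LEFT JOIN projects b ON a.project_id = b.id

Result:
name     | project
---------+--------
Refactor | Titan  
Deploy   | Helix  
Review   | Beta   
Test     | Helix  
Audit    | Alpha  
Research | NULL   


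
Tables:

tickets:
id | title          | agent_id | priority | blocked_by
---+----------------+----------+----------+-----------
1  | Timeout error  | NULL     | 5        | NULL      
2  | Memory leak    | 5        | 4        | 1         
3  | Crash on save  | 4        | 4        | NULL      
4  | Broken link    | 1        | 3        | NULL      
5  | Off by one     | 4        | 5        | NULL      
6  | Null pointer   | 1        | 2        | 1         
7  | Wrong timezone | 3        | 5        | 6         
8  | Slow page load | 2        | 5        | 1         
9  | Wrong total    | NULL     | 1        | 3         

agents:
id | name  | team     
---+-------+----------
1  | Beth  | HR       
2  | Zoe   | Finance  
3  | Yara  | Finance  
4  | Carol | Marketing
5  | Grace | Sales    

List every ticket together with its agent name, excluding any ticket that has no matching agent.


INNER JOIN keeps only tickets rows whose agent_id matches an id in agents. Walk through each ticket:
  - ticket 1 (Timeout error): agent_id=NULL, no match -> dropped
  - ticket 2 (Memory leak): agent_id=5 -> matches Grace
  - ticket 3 (Crash on save): agent_id=4 -> matches Carol
  - ticket 4 (Broken link): agent_id=1 -> matches Beth
  - ticket 5 (Off by one): agent_id=4 -> matches Carol
  - ticket 6 (Null pointer): agent_id=1 -> matches Beth
  - ticket 7 (Wrong timezone): agent_id=3 -> matches Yara
  - ticket 8 (Slow page load): agent_id=2 -> matches Zoe
  - ticket 9 (Wrong total): agent_id=NULL, no match -> dropped
So 2 of 9 rows are dropped.

SQL:
SELECT a.title, b.name AS agent
FROM tickets a
INNER JOIN agents b ON a.agent_id = b.id

Result:
title          | agent
---------------+------
Memory leak    | Grace
Crash on save  | Carol
Broken link    | Beth 
Off by one     | Carol
Null pointer   | Beth 
Wrong timezone | Yara 
Slow page load | Zoe  


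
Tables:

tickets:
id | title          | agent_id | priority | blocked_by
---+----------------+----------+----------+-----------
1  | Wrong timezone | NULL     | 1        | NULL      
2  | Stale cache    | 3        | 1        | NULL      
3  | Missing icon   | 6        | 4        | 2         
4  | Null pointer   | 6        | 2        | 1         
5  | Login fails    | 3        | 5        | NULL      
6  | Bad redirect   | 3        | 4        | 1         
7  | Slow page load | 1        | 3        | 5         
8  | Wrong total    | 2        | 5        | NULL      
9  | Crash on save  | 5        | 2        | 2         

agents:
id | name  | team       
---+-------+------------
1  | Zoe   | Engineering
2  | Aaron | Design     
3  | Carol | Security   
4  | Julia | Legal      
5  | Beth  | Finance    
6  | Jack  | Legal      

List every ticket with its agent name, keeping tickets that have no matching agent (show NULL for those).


LEFT JOIN keeps every row from tickets (the left table); where agent_id has no match in agents, the agent columns become NULL. Walk through each ticket:
  - ticket 1 (Wrong timezone): agent_id=NULL, no match -> kept with NULL
  - ticket 2 (Stale cache): agent_id=3 -> matches Carol
  - ticket 3 (Missing icon): agent_id=6 -> matches Jack
  - ticket 4 (Null pointer): agent_id=6 -> matches Jack
  - ticket 5 (Login fails): agent_id=3 -> matches Carol
  - ticket 6 (Bad redirect): agent_id=3 -> matches Carol
  - ticket 7 (Slow page load): agent_id=1 -> matches Zoe
  - ticket 8 (Wrong total): agent_id=2 -> matches Aaron
  - ticket 9 (Crash on save): agent_id=5 -> matches Beth
All 9 rows appear; 1 has NULL agent.

SQL:
SELECT a.title, b.name AS agent
FROM tickets a
LEFT JOIN agents b ON a.agent_id = b.id

Result:
title          | agent
---------------+------
Wrong timezone | NULL 
Stale cache    | Carol
Missing icon   | Jack 
Null pointer   | Jack 
Login fails    | Carol
Bad redirect   | Carol
Slow page load | Zoe  
Wrong total    | Aaron
Crash on save  | Beth 


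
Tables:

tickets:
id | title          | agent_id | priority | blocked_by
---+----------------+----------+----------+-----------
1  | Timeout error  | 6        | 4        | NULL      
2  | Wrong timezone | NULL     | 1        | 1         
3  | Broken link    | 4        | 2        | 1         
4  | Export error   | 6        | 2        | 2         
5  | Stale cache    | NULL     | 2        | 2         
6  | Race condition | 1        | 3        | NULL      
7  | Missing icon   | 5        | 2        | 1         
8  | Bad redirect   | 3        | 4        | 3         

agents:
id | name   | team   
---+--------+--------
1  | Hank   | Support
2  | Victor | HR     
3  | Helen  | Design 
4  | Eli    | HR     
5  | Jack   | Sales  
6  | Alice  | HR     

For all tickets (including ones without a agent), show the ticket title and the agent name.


LEFT JOIN keeps every row from tickets (the left table); where agent_id has no match in agents, the agent columns become NULL. Walk through each ticket:
  - ticket 1 (Timeout error): agent_id=6 -> matches Alice
  - ticket 2 (Wrong timezone): agent_id=NULL, no match -> kept with NULL
  - ticket 3 (Broken link): agent_id=4 -> matches Eli
  - ticket 4 (Export error): agent_id=6 -> matches Alice
  - ticket 5 (Stale cache): agent_id=NULL, no match -> kept with NULL
  - ticket 6 (Race condition): agent_id=1 -> matches Hank
  - ticket 7 (Missing icon): agent_id=5 -> matches Jack
  - ticket 8 (Bad redirect): agent_id=3 -> matches Helen
All 8 rows appear; 2 have NULL agent.

SQL:
SELECT a.title, b.name AS agent
FROM tickets a
LEFT JOIN agents b ON a.agent_id = b.id

Result:
title          | agent
---------------+------
Timeout error  | Alice
Wrong timezone | NULL 
Broken link    | Eli  
Export error   | Alice
Stale cache    | NULL 
Race condition | Hank 
Missing icon   | Jack 
Bad redirect   | Helen


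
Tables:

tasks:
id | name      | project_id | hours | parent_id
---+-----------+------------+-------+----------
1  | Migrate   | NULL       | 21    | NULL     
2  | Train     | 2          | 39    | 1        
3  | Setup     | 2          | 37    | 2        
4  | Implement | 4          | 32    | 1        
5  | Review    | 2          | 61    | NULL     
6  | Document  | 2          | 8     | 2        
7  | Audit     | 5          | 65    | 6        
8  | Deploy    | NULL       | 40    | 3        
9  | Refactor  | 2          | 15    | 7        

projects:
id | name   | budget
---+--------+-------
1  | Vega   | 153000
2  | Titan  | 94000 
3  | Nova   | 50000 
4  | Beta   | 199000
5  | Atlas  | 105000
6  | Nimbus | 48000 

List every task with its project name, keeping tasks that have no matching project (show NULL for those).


LEFT JOIN keeps every row from tasks (the left table); where project_id has no match in projects, the project columns become NULL. Walk through each task:
  - task 1 (Migrate): project_id=NULL, no match -> kept with NULL
  - task 2 (Train): project_id=2 -> matches Titan
  - task 3 (Setup): project_id=2 -> matches Titan
  - task 4 (Implement): project_id=4 -> matches Beta
  - task 5 (Review): project_id=2 -> matches Titan
  - task 6 (Document): project_id=2 -> matches Titan
  - task 7 (Audit): project_id=5 -> matches Atlas
  - task 8 (Deploy): project_id=NULL, no match -> kept with NULL
  - task 9 (Refactor): project_id=2 -> matches Titan
All 9 rows appear; 2 have NULL project.

SQL:
SELECT a.name, b.name AS project
FROM tasks a
LEFT JOIN projects b ON a.project_id = b.id

Result:
name      | project
----------+--------
Migrate   | NULL   
Train     | Titan  
Setup     | Titan  
Implement | Beta   
Review    | Titan  
Document  | Titan  
Audit     | Atlas  
Deploy    | NULL   
Refactor  | Titan  


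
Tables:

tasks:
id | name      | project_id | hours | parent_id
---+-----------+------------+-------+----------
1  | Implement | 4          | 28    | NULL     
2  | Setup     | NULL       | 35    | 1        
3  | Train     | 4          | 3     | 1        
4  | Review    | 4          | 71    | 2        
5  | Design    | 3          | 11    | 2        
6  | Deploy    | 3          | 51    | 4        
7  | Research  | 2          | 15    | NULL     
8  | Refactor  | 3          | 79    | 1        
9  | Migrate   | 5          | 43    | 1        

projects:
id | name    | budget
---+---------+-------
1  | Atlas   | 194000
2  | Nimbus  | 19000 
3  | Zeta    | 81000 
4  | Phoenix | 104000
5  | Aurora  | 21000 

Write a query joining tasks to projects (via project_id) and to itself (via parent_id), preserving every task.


Two LEFT JOINs from the same base table tasks: one to projects via project_id, one to tasks itself via parent_id. Both are LEFT so every task is preserved.
Match against projects:
  - task 1 (Implement): project_id=4 -> matches Phoenix
  - task 2 (Setup): project_id=NULL, no match -> kept with NULL
  - task 3 (Train): project_id=4 -> matches Phoenix
  - task 4 (Review): project_id=4 -> matches Phoenix
  - task 5 (Design): project_id=3 -> matches Zeta
  - task 6 (Deploy): project_id=3 -> matches Zeta
  - task 7 (Research): project_id=2 -> matches Nimbus
  - task 8 (Refactor): project_id=3 -> matches Zeta
  - task 9 (Migrate): project_id=5 -> matches Aurora
Match against tasks (self):
  - task 1 (Implement): parent_id=NULL -> NULL
  - task 2 (Setup): parent_id=1 -> Implement
  - task 3 (Train): parent_id=1 -> Implement
  - task 4 (Review): parent_id=2 -> Setup
  - task 5 (Design): parent_id=2 -> Setup
  - task 6 (Deploy): parent_id=4 -> Review
  - task 7 (Research): parent_id=NULL -> NULL
  - task 8 (Refactor): parent_id=1 -> Implement
  - task 9 (Migrate): parent_id=1 -> Implement

SQL:
SELECT a.name, b.name AS project, c.name AS parent
FROM tasks a
LEFT JOIN projects b ON a.project_id = b.id
LEFT JOIN tasks c ON a.parent_id = c.id

Result:
name      | project | parent   
----------+---------+----------
Implement | Phoenix | NULL     
Setup     | NULL    | Implement
Train     | Phoenix | Implement
Review    | Phoenix | Setup    
Design    | Zeta    | Setup    
Deploy    | Zeta    | Review   
Research  | Nimbus  | NULL     
Refactor  | Zeta    | Implement
Migrate   | Aurora  | Implement


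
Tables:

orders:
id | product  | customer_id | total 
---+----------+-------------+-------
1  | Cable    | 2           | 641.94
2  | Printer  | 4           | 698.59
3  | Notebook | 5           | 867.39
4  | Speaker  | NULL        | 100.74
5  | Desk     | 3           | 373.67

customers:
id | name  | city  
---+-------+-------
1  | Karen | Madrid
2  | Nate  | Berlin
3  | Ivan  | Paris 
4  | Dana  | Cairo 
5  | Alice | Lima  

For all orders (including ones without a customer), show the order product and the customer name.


LEFT JOIN keeps every row from orders (the left table); where customer_id has no match in customers, the customer columns become NULL. Walk through each order:
  - order 1 (Cable): customer_id=2 -> matches Nate
  - order 2 (Printer): customer_id=4 -> matches Dana
  - order 3 (Notebook): customer_id=5 -> matches Alice
  - order 4 (Speaker): customer_id=NULL, no match -> kept with NULL
  - order 5 (Desk): customer_id=3 -> matches Ivan
All 5 rows appear; 1 has NULL customer.

SQL:
SELECT a.product, b.name AS customer
FROM orders a
LEFT JOIN customers b ON a.customer_id = b.id

Result:
product  | customer
---------+---------
Cable    | Nate    
Printer  | Dana    
Notebook | Alice   
Speaker  | NULL    
Desk     | Ivan    


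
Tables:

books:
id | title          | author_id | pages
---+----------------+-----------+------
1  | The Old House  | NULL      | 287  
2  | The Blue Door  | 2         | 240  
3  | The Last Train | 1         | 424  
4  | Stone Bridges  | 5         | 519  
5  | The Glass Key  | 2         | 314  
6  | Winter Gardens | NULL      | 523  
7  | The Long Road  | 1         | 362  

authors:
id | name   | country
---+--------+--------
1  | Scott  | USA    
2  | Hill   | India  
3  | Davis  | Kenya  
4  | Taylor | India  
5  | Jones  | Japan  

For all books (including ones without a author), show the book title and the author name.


LEFT JOIN keeps every row from books (the left table); where author_id has no match in authors, the author columns become NULL. Walk through each book:
  - book 1 (The Old House): author_id=NULL, no match -> kept with NULL
  - book 2 (The Blue Door): author_id=2 -> matches Hill
  - book 3 (The Last Train): author_id=1 -> matches Scott
  - book 4 (Stone Bridges): author_id=5 -> matches Jones
  - book 5 (The Glass Key): author_id=2 -> matches Hill
  - book 6 (Winter Gardens): author_id=NULL, no match -> kept with NULL
  - book 7 (The Long Road): author_id=1 -> matches Scott
All 7 rows appear; 2 have NULL author.

SQL:
SELECT a.title, b.name AS author
FROM books a
LEFT JOIN authors b ON a.author_id = b.id

Result:
title          | author
---------------+-------
The Old House  | NULL  
The Blue Door  | Hill  
The Last Train | Scott 
Stone Bridges  | Jones 
The Glass Key  | Hill  
Winter Gardens | NULL  
The Long Road  | Scott 


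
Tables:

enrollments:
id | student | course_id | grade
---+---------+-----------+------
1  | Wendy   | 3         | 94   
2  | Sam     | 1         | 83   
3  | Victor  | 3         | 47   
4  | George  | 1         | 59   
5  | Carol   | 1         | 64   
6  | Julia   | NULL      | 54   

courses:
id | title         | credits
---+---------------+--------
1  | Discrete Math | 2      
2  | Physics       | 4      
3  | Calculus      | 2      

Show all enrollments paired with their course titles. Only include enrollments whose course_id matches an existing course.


INNER JOIN keeps only enrollments rows whose course_id matches an id in courses. Walk through each enrollment:
  - enrollment 1 (Wendy): course_id=3 -> matches Calculus
  - enrollment 2 (Sam): course_id=1 -> matches Discrete Math
  - enrollment 3 (Victor): course_id=3 -> matches Calculus
  - enrollment 4 (George): course_id=1 -> matches Discrete Math
  - enrollment 5 (Carol): course_id=1 -> matches Discrete Math
  - enrollment 6 (Julia): course_id=NULL, no match -> dropped
So 1 of 6 rows is dropped.

SQL:
SELECT a.student, b.title AS course
FROM enrollments a
INNER JOIN courses b ON a.course_id = b.id

Result:
student | course       
--------+--------------
Wendy   | Calculus     
Sam     | Discrete Math
Victor  | Calculus     
George  | Discrete Math
Carol   | Discrete Math


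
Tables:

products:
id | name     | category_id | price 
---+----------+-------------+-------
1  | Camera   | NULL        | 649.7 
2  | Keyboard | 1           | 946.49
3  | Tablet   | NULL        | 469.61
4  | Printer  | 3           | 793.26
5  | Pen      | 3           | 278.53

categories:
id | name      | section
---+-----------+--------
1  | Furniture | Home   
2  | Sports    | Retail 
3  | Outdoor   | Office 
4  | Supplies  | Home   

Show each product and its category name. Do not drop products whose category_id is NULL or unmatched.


LEFT JOIN keeps every row from products (the left table); where category_id has no match in categories, the category columns become NULL. Walk through each product:
  - product 1 (Camera): category_id=NULL, no match -> kept with NULL
  - product 2 (Keyboard): category_id=1 -> matches Furniture
  - product 3 (Tablet): category_id=NULL, no match -> kept with NULL
  - product 4 (Printer): category_id=3 -> matches Outdoor
  - product 5 (Pen): category_id=3 -> matches Outdoor
All 5 rows appear; 2 have NULL category.

SQL:
SELECT a.name, b.name AS category
FROM products a
LEFT JOIN categories b ON a.category_id = b.id

Result:
name     | category 
---------+----------
Camera   | NULL     
Keyboard | Furniture
Tablet   | NULL     
Printer  | Outdoor  
Pen      | Outdoor  


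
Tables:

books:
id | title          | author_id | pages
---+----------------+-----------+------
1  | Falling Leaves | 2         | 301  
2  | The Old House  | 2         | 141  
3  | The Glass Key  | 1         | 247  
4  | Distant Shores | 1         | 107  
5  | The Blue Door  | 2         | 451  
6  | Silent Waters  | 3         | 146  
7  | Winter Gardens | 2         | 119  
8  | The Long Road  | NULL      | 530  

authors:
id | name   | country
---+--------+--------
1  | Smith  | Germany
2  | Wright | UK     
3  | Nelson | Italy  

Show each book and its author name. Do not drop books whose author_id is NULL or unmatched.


LEFT JOIN keeps every row from books (the left table); where author_id has no match in authors, the author columns become NULL. Walk through each book:
  - book 1 (Falling Leaves): author_id=2 -> matches Wright
  - book 2 (The Old House): author_id=2 -> matches Wright
  - book 3 (The Glass Key): author_id=1 -> matches Smith
  - book 4 (Distant Shores): author_id=1 -> matches Smith
  - book 5 (The Blue Door): author_id=2 -> matches Wright
  - book 6 (Silent Waters): author_id=3 -> matches Nelson
  - book 7 (Winter Gardens): author_id=2 -> matches Wright
  - book 8 (The Long Road): author_id=NULL, no match -> kept with NULL
All 8 rows appear; 1 has NULL author.

SQL:
SELECT a.title, b.name AS author
FROM books a
LEFT JOIN authors b ON a.author_id = b.id

Result:
title          | author
---------------+-------
Falling Leaves | Wright
The Old House  | Wright
The Glass Key  | Smith 
Distant Shores | Smith 
The Blue Door  | Wright
Silent Waters  | Nelson
Winter Gardens | Wright
The Long Road  | NULL  
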